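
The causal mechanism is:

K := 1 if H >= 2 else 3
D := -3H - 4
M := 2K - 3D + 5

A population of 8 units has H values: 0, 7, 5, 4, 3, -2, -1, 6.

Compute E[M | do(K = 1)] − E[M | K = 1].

The intervention sets K=1 in all 8 units regardless of H. Recomputing M per unit gives 19, 82, 64, 55, 46, 1, 10, 73; average 43.75.
Conditioning on K=1 selects the 5 unit(s) with H ∈ {7, 5, 4, 3, 6}. Their M values: 82, 64, 55, 46, 73. Mean = 64.
Difference = 43.75 − 64 = -20.25.

-20.25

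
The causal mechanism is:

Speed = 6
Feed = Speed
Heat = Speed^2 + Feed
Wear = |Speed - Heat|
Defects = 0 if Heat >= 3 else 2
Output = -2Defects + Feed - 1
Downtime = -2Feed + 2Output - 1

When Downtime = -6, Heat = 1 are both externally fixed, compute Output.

1

Setting Downtime = -6, Heat = 1 by intervention discards those variables' equations.
Feed = Speed  [with Speed=6]  = 6
Defects = 0 if Heat >= 3 else 2  [with Heat=1]  = 2
Output = -2Defects + Feed - 1  [with Defects=2, Feed=6]  = 1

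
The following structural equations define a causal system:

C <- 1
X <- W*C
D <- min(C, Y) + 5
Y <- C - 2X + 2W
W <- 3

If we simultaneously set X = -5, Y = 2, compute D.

6

Setting X = -5, Y = 2 by intervention discards those variables' equations.
D = min(C, Y) + 5  [with C=1, Y=2]  = 6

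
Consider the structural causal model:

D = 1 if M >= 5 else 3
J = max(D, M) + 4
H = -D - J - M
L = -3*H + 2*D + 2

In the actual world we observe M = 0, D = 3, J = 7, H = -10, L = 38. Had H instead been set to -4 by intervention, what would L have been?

Intervening sets H = -4 and removes its equation (H = -D - J - M).
D = 1 if M >= 5 else 3  [with M=0]  = 3
L = -3*H + 2*D + 2  [with H=-4, D=3]  = 20

20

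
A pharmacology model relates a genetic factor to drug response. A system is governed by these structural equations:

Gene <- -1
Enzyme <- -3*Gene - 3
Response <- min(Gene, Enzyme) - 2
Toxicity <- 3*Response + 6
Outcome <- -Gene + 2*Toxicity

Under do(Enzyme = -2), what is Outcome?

do(Enzyme=-2) replaces the equation Enzyme <- -3*Gene - 3 with the constant Enzyme = -2.
Response = min(Gene, Enzyme) - 2  [with Gene=-1, Enzyme=-2]  = -4
Toxicity = 3*Response + 6  [with Response=-4]  = -6
Outcome = -Gene + 2*Toxicity  [with Gene=-1, Toxicity=-6]  = -11

-11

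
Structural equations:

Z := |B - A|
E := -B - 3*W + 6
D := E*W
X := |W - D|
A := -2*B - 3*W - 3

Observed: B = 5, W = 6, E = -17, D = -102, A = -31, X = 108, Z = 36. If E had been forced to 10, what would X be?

54

The intervention breaks the incoming arrows to E: E := -B - 3*W + 6 no longer applies, and E = 10.
D = E*W  [with E=10, W=6]  = 60
X = |W - D|  [with W=6, D=60]  = 54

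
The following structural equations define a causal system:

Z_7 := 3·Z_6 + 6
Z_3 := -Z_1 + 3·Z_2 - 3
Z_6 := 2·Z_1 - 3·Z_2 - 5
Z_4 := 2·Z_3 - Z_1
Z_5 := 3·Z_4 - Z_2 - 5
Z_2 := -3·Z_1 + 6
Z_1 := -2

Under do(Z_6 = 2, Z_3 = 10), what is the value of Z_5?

Under do(Z_6 = 2, Z_3 = 10), each intervened variable's structural equation is replaced by its fixed value.
Z_2 = -3·Z_1 + 6  [with Z_1=-2]  = 12
Z_4 = 2·Z_3 - Z_1  [with Z_3=10, Z_1=-2]  = 22
Z_5 = 3·Z_4 - Z_2 - 5  [with Z_4=22, Z_2=12]  = 49

49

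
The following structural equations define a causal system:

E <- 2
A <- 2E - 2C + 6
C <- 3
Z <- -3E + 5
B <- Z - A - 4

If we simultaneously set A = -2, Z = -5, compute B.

-7

Setting A = -2, Z = -5 by intervention discards those variables' equations.
B = Z - A - 4  [with Z=-5, A=-2]  = -7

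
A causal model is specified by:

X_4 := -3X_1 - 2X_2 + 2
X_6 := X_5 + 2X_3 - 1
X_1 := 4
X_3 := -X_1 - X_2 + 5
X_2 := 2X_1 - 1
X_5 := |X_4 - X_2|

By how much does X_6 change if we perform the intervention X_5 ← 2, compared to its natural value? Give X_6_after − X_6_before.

-29

The intervention breaks the incoming arrows to X_5: X_5 := |X_4 - X_2| no longer applies, and X_5 = 2.
X_2 = 2X_1 - 1  [with X_1=4]  = 7
X_3 = -X_1 - X_2 + 5  [with X_1=4, X_2=7]  = -6
X_6 = X_5 + 2X_3 - 1  [with X_5=2, X_3=-6]  = -11
Without intervention: X_2 = 2X_1 - 1  [with X_1=4]  = 7; X_3 = -X_1 - X_2 + 5  [with X_1=4, X_2=7]  = -6; X_4 = -3X_1 - 2X_2 + 2  [with X_1=4, X_2=7]  = -24; X_5 = |X_4 - X_2|  [with X_4=-24, X_2=7]  = 31; X_6 = X_5 + 2X_3 - 1  [with X_5=31, X_3=-6]  = 18.
Change = -11 − 18 = -29.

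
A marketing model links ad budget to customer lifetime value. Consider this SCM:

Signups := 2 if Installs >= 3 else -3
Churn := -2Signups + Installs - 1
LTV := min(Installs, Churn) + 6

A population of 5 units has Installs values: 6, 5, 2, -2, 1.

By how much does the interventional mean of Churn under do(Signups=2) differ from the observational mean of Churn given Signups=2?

Under do(Signups=2), Signups's equation is replaced by Signups=2 for every unit. Per-unit Churn: 1, 0, -3, -7, -4. Mean = -2.6.
Conditioning on Signups=2 selects the 2 unit(s) with Installs ∈ {6, 5}. Their Churn values: 1, 0. Mean = 0.5.
Difference = -2.6 − 0.5 = -3.1.

-3.1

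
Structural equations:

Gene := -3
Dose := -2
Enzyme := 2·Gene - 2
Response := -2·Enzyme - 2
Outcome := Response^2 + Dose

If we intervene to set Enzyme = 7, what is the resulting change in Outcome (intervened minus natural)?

60

do(Enzyme=7) replaces the equation Enzyme := 2·Gene - 2 with the constant Enzyme = 7.
Response = -2·Enzyme - 2  [with Enzyme=7]  = -16
Outcome = Response^2 + Dose  [with Response=-16, Dose=-2]  = 254
Without intervention: Enzyme = 2·Gene - 2  [with Gene=-3]  = -8; Response = -2·Enzyme - 2  [with Enzyme=-8]  = 14; Outcome = Response^2 + Dose  [with Response=14, Dose=-2]  = 194.
Change = 254 − 194 = 60.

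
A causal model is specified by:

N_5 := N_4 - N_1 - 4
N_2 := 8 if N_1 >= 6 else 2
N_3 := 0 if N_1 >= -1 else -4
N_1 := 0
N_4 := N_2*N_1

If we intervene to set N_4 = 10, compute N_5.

Intervening sets N_4 = 10 and removes its equation (N_4 := N_2*N_1).
N_5 = N_4 - N_1 - 4  [with N_4=10, N_1=0]  = 6

6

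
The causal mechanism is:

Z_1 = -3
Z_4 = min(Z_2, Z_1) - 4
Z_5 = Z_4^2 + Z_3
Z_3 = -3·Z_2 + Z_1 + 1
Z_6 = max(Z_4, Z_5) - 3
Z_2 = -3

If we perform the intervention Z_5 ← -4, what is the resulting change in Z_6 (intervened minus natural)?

The intervention breaks the incoming arrows to Z_5: Z_5 = Z_4^2 + Z_3 no longer applies, and Z_5 = -4.
Z_4 = min(Z_2, Z_1) - 4  [with Z_2=-3, Z_1=-3]  = -7
Z_6 = max(Z_4, Z_5) - 3  [with Z_4=-7, Z_5=-4]  = -7
Without intervention: Z_3 = -3·Z_2 + Z_1 + 1  [with Z_2=-3, Z_1=-3]  = 7; Z_4 = min(Z_2, Z_1) - 4  [with Z_2=-3, Z_1=-3]  = -7; Z_5 = Z_4^2 + Z_3  [with Z_4=-7, Z_3=7]  = 56; Z_6 = max(Z_4, Z_5) - 3  [with Z_4=-7, Z_5=56]  = 53.
Change = -7 − 53 = -60.

-60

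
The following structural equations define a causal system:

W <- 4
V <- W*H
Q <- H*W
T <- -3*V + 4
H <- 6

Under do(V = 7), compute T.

do(V=7) replaces the equation V <- W*H with the constant V = 7.
T = -3*V + 4  [with V=7]  = -17

-17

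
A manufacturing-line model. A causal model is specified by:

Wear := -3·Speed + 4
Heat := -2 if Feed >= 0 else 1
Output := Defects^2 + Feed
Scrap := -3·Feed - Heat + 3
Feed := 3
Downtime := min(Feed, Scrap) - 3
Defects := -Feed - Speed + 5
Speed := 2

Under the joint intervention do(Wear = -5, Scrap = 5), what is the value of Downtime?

0

Under do(Wear = -5, Scrap = 5), each intervened variable's structural equation is replaced by its fixed value.
Downtime = min(Feed, Scrap) - 3  [with Feed=3, Scrap=5]  = 0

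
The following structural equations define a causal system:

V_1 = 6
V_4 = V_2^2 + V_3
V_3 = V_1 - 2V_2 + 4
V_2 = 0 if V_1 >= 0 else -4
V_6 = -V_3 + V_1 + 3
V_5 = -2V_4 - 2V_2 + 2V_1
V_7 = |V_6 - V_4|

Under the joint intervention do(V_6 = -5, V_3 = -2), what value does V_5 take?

Under do(V_6 = -5, V_3 = -2), each intervened variable's structural equation is replaced by its fixed value.
V_2 = 0 if V_1 >= 0 else -4  [with V_1=6]  = 0
V_4 = V_2^2 + V_3  [with V_2=0, V_3=-2]  = -2
V_5 = -2V_4 - 2V_2 + 2V_1  [with V_4=-2, V_2=0, V_1=6]  = 16

16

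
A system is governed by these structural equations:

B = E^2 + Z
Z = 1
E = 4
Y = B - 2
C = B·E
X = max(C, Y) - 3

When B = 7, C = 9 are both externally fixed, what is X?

6

Setting B = 7, C = 9 by intervention discards those variables' equations.
Y = B - 2  [with B=7]  = 5
X = max(C, Y) - 3  [with C=9, Y=5]  = 6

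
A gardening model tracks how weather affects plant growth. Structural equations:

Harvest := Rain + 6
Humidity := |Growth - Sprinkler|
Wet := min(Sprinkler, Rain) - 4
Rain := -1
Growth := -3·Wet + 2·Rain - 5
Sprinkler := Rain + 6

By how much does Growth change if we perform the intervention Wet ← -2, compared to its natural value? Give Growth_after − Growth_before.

-9

The intervention breaks the incoming arrows to Wet: Wet := min(Sprinkler, Rain) - 4 no longer applies, and Wet = -2.
Growth = -3·Wet + 2·Rain - 5  [with Wet=-2, Rain=-1]  = -1
Without intervention: Sprinkler = Rain + 6  [with Rain=-1]  = 5; Wet = min(Sprinkler, Rain) - 4  [with Sprinkler=5, Rain=-1]  = -5; Growth = -3·Wet + 2·Rain - 5  [with Wet=-5, Rain=-1]  = 8.
Change = -1 − 8 = -9.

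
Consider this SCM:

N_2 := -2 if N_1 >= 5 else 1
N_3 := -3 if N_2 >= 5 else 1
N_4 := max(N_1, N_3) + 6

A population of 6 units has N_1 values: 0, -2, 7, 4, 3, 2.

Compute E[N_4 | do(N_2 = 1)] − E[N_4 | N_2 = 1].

Under do(N_2=1), N_2's equation is replaced by N_2=1 for every unit. Per-unit N_4: 7, 7, 13, 10, 9, 8. Mean = 9.
E[N_4|N_2=1] averages over only the 5 units with N_2=1 (N_1 = 0, -2, 4, 3, 2): N_4 = 7, 7, 10, 9, 8, mean 8.2.
Difference = 9 − 8.2 = 0.8.

0.8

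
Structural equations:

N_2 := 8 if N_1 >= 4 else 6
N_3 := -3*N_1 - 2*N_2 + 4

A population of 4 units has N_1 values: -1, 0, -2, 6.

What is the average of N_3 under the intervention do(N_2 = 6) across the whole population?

Every unit gets N_2=6 under the intervention. N_3 values become -5, -8, -2, -26; E[N_3|do(N_2=6)] = -10.25.

-10.25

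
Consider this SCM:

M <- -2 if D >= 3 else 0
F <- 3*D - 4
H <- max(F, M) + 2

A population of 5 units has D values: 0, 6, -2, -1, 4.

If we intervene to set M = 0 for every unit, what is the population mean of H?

6.4

The intervention sets M=0 in all 5 units regardless of D. Recomputing H per unit gives 2, 16, 2, 2, 10; average 6.4.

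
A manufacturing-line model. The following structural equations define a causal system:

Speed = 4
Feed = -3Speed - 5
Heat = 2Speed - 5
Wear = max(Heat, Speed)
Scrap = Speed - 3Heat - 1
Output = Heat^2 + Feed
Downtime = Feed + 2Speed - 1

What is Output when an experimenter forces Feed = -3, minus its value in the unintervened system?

Under do(Feed=-3), the mechanism Feed = -3Speed - 5 is discarded; Feed is fixed at -3.
Heat = 2Speed - 5  [with Speed=4]  = 3
Output = Heat^2 + Feed  [with Heat=3, Feed=-3]  = 6
Without intervention: Feed = -3Speed - 5  [with Speed=4]  = -17; Heat = 2Speed - 5  [with Speed=4]  = 3; Output = Heat^2 + Feed  [with Heat=3, Feed=-17]  = -8.
Change = 6 − (-8) = 14.

14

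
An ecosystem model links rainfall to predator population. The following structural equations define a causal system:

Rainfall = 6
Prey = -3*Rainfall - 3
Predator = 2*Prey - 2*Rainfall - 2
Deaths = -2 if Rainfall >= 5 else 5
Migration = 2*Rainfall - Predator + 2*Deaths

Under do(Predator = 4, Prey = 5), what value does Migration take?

4

Setting Predator = 4, Prey = 5 by intervention discards those variables' equations.
Deaths = -2 if Rainfall >= 5 else 5  [with Rainfall=6]  = -2
Migration = 2*Rainfall - Predator + 2*Deaths  [with Rainfall=6, Predator=4, Deaths=-2]  = 4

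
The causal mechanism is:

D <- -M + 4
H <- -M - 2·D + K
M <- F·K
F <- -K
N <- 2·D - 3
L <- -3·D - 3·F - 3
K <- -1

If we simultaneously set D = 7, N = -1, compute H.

The joint intervention fixes D = 7, N = -1, removing each variable's own equation.
F = -K  [with K=-1]  = 1
M = F·K  [with F=1, K=-1]  = -1
H = -M - 2·D + K  [with M=-1, D=7, K=-1]  = -14

-14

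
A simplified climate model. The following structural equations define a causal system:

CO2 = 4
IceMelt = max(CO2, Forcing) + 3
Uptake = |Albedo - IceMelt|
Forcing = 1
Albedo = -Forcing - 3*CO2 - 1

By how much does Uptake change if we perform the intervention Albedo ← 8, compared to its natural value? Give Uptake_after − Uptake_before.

Intervening sets Albedo = 8 and removes its equation (Albedo = -Forcing - 3*CO2 - 1).
IceMelt = max(CO2, Forcing) + 3  [with CO2=4, Forcing=1]  = 7
Uptake = |Albedo - IceMelt|  [with Albedo=8, IceMelt=7]  = 1
Without intervention: IceMelt = max(CO2, Forcing) + 3  [with CO2=4, Forcing=1]  = 7; Albedo = -Forcing - 3*CO2 - 1  [with Forcing=1, CO2=4]  = -14; Uptake = |Albedo - IceMelt|  [with Albedo=-14, IceMelt=7]  = 21.
Change = 1 − 21 = -20.

-20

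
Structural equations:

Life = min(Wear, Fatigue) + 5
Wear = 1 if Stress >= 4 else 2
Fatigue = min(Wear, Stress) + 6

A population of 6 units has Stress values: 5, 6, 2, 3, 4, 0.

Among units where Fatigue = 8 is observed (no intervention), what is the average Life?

E[Life|Fatigue=8] averages over only the 2 units with Fatigue=8 (Stress = 2, 3): Life = 7, 7, mean 7.

7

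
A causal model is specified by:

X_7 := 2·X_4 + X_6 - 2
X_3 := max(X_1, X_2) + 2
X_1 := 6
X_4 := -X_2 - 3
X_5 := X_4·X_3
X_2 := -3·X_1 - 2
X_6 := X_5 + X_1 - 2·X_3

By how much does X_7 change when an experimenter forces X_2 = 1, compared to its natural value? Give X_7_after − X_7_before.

-210

Under do(X_2=1), the mechanism X_2 := -3·X_1 - 2 is discarded; X_2 is fixed at 1.
X_3 = max(X_1, X_2) + 2  [with X_1=6, X_2=1]  = 8
X_4 = -X_2 - 3  [with X_2=1]  = -4
X_5 = X_4·X_3  [with X_4=-4, X_3=8]  = -32
X_6 = X_5 + X_1 - 2·X_3  [with X_5=-32, X_1=6, X_3=8]  = -42
X_7 = 2·X_4 + X_6 - 2  [with X_4=-4, X_6=-42]  = -52
Without intervention: X_2 = -3·X_1 - 2  [with X_1=6]  = -20; X_3 = max(X_1, X_2) + 2  [with X_1=6, X_2=-20]  = 8; X_4 = -X_2 - 3  [with X_2=-20]  = 17; X_5 = X_4·X_3  [with X_4=17, X_3=8]  = 136; X_6 = X_5 + X_1 - 2·X_3  [with X_5=136, X_1=6, X_3=8]  = 126; X_7 = 2·X_4 + X_6 - 2  [with X_4=17, X_6=126]  = 158.
Change = -52 − 158 = -210.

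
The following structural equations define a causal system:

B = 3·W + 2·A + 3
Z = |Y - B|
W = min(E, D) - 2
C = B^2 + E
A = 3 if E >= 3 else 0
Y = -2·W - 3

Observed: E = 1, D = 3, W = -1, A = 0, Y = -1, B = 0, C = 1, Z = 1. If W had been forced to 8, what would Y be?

do(W=8) replaces the equation W = min(E, D) - 2 with the constant W = 8.
Y = -2·W - 3  [with W=8]  = -19

-19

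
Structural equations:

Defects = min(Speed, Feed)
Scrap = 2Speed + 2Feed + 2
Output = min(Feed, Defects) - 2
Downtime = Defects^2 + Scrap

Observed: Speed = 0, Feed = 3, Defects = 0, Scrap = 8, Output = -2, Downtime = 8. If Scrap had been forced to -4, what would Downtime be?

-4

Under do(Scrap=-4), the mechanism Scrap = 2Speed + 2Feed + 2 is discarded; Scrap is fixed at -4.
Defects = min(Speed, Feed)  [with Speed=0, Feed=3]  = 0
Downtime = Defects^2 + Scrap  [with Defects=0, Scrap=-4]  = -4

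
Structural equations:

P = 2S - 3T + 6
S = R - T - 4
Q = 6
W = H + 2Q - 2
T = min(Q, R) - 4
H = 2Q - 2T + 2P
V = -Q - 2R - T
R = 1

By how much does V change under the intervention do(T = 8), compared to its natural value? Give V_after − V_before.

-11

do(T=8) replaces the equation T = min(Q, R) - 4 with the constant T = 8.
V = -Q - 2R - T  [with Q=6, R=1, T=8]  = -16
Without intervention: T = min(Q, R) - 4  [with Q=6, R=1]  = -3; V = -Q - 2R - T  [with Q=6, R=1, T=-3]  = -5.
Change = -16 − (-5) = -11.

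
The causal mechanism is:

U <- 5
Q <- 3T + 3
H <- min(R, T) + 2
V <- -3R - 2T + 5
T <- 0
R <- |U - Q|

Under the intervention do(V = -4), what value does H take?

2

The intervention breaks the incoming arrows to V: V <- -3R - 2T + 5 no longer applies, and V = -4.
Since H is not a descendant of the intervened variable, it is unaffected.
Q = 3T + 3  [with T=0]  = 3
R = |U - Q|  [with U=5, Q=3]  = 2
H = min(R, T) + 2  [with R=2, T=0]  = 2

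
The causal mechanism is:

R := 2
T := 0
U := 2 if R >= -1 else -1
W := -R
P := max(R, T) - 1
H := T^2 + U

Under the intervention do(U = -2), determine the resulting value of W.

-2

The intervention breaks the incoming arrows to U: U := 2 if R >= -1 else -1 no longer applies, and U = -2.
W is not downstream of the intervention, so its value is determined by the original equations.
W = -R  [with R=2]  = -2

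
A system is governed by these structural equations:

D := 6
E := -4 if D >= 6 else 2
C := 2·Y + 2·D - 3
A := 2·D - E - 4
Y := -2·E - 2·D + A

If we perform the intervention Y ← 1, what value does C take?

11

Intervening sets Y = 1 and removes its equation (Y := -2·E - 2·D + A).
C = 2·Y + 2·D - 3  [with Y=1, D=6]  = 11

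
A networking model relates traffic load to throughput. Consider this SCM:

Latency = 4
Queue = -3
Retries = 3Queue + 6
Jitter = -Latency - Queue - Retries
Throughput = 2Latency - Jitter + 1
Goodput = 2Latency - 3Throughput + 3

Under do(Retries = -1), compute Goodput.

The intervention breaks the incoming arrows to Retries: Retries = 3Queue + 6 no longer applies, and Retries = -1.
Jitter = -Latency - Queue - Retries  [with Latency=4, Queue=-3, Retries=-1]  = 0
Throughput = 2Latency - Jitter + 1  [with Latency=4, Jitter=0]  = 9
Goodput = 2Latency - 3Throughput + 3  [with Latency=4, Throughput=9]  = -16

-16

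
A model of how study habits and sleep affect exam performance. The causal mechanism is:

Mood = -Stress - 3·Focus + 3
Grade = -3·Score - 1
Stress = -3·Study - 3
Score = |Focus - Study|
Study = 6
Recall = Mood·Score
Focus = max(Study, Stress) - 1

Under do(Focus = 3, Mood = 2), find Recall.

6

Setting Focus = 3, Mood = 2 by intervention discards those variables' equations.
Score = |Focus - Study|  [with Focus=3, Study=6]  = 3
Recall = Mood·Score  [with Mood=2, Score=3]  = 6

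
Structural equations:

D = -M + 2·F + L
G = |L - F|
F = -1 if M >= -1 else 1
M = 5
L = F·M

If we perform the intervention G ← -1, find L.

do(G=-1) replaces the equation G = |L - F| with the constant G = -1.
L is not downstream of the intervention, so its value is determined by the original equations.
F = -1 if M >= -1 else 1  [with M=5]  = -1
L = F·M  [with F=-1, M=5]  = -5

-5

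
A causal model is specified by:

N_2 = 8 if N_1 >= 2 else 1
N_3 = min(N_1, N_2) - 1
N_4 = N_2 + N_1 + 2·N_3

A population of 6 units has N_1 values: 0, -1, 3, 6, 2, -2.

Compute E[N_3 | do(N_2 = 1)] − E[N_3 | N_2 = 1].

do(N_2=1) breaks N_2's dependence on N_1. With N_2=1 fixed, N_3 across the units is -1, -2, 0, 0, 0, -3, mean -1.
E[N_3|N_2=1] averages over only the 3 units with N_2=1 (N_1 = 0, -1, -2): N_3 = -1, -2, -3, mean -2.
Difference = -1 − (-2) = 1.

1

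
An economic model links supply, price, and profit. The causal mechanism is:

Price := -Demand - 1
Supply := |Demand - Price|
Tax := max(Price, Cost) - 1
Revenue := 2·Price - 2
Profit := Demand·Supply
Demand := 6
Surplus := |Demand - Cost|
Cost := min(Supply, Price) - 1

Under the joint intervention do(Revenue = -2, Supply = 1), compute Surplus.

14

Under do(Revenue = -2, Supply = 1), each intervened variable's structural equation is replaced by its fixed value.
Price = -Demand - 1  [with Demand=6]  = -7
Cost = min(Supply, Price) - 1  [with Supply=1, Price=-7]  = -8
Surplus = |Demand - Cost|  [with Demand=6, Cost=-8]  = 14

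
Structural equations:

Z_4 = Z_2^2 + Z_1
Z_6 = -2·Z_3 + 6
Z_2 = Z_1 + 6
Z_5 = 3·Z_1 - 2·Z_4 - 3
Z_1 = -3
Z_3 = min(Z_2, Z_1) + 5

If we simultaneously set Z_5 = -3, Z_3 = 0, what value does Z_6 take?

The joint intervention fixes Z_5 = -3, Z_3 = 0, removing each variable's own equation.
Z_6 = -2·Z_3 + 6  [with Z_3=0]  = 6

6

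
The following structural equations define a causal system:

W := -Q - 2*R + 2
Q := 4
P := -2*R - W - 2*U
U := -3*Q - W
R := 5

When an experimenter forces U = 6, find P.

-10

Intervening sets U = 6 and removes its equation (U := -3*Q - W).
W = -Q - 2*R + 2  [with Q=4, R=5]  = -12
P = -2*R - W - 2*U  [with R=5, W=-12, U=6]  = -10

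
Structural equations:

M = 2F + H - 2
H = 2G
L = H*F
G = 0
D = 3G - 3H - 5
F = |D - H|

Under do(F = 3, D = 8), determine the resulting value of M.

4

The joint intervention fixes F = 3, D = 8, removing each variable's own equation.
H = 2G  [with G=0]  = 0
M = 2F + H - 2  [with F=3, H=0]  = 4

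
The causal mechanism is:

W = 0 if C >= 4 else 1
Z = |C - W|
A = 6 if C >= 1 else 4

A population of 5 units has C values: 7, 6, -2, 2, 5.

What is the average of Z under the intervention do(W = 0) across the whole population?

Under do(W=0), W's equation is replaced by W=0 for every unit. Per-unit Z: 7, 6, 2, 2, 5. Mean = 4.4.

4.4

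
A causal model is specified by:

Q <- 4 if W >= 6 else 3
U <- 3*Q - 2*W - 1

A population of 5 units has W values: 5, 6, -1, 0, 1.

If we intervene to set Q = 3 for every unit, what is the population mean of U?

Under do(Q=3), Q's equation is replaced by Q=3 for every unit. Per-unit U: -2, -4, 10, 8, 6. Mean = 3.6.

3.6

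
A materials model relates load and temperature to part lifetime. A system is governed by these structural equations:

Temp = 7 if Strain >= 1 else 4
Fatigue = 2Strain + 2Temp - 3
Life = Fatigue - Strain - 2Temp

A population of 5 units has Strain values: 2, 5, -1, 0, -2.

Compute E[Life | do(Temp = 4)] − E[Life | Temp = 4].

Every unit gets Temp=4 under the intervention. Life values become -1, 2, -4, -3, -5; E[Life|do(Temp=4)] = -2.2.
E[Life|Temp=4] averages over only the 3 units with Temp=4 (Strain = -1, 0, -2): Life = -4, -3, -5, mean -4.
Difference = -2.2 − (-4) = 1.8.

1.8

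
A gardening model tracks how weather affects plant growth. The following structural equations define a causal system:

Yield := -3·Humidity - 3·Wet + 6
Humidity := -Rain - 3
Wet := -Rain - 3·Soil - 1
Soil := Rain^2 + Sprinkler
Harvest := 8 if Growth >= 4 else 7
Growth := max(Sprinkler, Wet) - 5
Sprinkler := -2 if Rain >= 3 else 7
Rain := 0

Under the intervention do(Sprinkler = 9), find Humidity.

-3

Under do(Sprinkler=9), the mechanism Sprinkler := -2 if Rain >= 3 else 7 is discarded; Sprinkler is fixed at 9.
No directed path runs from Sprinkler to Humidity, so Humidity keeps its natural value.
Humidity = -Rain - 3  [with Rain=0]  = -3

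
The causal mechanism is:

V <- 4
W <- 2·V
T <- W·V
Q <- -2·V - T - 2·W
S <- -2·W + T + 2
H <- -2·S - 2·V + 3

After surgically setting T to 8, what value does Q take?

-32

The intervention breaks the incoming arrows to T: T <- W·V no longer applies, and T = 8.
W = 2·V  [with V=4]  = 8
Q = -2·V - T - 2·W  [with V=4, T=8, W=8]  = -32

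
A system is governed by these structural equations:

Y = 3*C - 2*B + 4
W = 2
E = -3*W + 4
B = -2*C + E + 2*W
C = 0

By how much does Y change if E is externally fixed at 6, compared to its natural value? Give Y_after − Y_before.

-16

do(E=6) replaces the equation E = -3*W + 4 with the constant E = 6.
B = -2*C + E + 2*W  [with C=0, E=6, W=2]  = 10
Y = 3*C - 2*B + 4  [with C=0, B=10]  = -16
Without intervention: E = -3*W + 4  [with W=2]  = -2; B = -2*C + E + 2*W  [with C=0, E=-2, W=2]  = 2; Y = 3*C - 2*B + 4  [with C=0, B=2]  = 0.
Change = -16 − 0 = -16.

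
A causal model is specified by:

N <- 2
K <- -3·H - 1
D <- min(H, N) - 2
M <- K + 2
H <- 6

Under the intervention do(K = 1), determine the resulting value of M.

3

The intervention breaks the incoming arrows to K: K <- -3·H - 1 no longer applies, and K = 1.
M = K + 2  [with K=1]  = 3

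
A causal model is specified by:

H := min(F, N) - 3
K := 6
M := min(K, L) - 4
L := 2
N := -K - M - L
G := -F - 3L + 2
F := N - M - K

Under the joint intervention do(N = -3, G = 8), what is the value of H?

Setting N = -3, G = 8 by intervention discards those variables' equations.
M = min(K, L) - 4  [with K=6, L=2]  = -2
F = N - M - K  [with N=-3, M=-2, K=6]  = -7
H = min(F, N) - 3  [with F=-7, N=-3]  = -10

-10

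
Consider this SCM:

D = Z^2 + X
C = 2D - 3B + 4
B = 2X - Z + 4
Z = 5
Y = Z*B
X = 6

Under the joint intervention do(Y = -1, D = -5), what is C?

-39

Setting Y = -1, D = -5 by intervention discards those variables' equations.
B = 2X - Z + 4  [with X=6, Z=5]  = 11
C = 2D - 3B + 4  [with D=-5, B=11]  = -39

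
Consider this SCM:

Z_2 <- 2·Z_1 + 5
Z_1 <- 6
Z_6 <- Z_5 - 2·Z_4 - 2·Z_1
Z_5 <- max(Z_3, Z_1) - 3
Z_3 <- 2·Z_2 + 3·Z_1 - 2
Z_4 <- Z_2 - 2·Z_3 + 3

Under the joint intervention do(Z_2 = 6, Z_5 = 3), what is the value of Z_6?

Setting Z_2 = 6, Z_5 = 3 by intervention discards those variables' equations.
Z_3 = 2·Z_2 + 3·Z_1 - 2  [with Z_2=6, Z_1=6]  = 28
Z_4 = Z_2 - 2·Z_3 + 3  [with Z_2=6, Z_3=28]  = -47
Z_6 = Z_5 - 2·Z_4 - 2·Z_1  [with Z_5=3, Z_4=-47, Z_1=6]  = 85

85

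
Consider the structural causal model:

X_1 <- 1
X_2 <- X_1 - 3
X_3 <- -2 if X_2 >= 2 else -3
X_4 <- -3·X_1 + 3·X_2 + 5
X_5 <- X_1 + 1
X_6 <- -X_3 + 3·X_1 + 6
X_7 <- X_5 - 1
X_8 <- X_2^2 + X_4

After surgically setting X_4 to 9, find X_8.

13

do(X_4=9) replaces the equation X_4 <- -3·X_1 + 3·X_2 + 5 with the constant X_4 = 9.
X_2 = X_1 - 3  [with X_1=1]  = -2
X_8 = X_2^2 + X_4  [with X_2=-2, X_4=9]  = 13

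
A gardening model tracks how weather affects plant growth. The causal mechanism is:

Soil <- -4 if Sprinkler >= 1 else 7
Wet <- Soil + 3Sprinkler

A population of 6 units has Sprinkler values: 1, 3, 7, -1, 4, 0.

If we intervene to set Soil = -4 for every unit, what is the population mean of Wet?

do(Soil=-4) breaks Soil's dependence on Sprinkler. With Soil=-4 fixed, Wet across the units is -1, 5, 17, -7, 8, -4, mean 3.

3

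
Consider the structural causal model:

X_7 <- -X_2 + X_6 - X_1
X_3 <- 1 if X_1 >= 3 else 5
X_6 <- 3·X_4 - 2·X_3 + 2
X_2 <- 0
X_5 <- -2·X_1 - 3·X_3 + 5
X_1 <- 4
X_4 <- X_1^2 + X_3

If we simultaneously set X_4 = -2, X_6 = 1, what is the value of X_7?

Setting X_4 = -2, X_6 = 1 by intervention discards those variables' equations.
X_7 = -X_2 + X_6 - X_1  [with X_2=0, X_6=1, X_1=4]  = -3

-3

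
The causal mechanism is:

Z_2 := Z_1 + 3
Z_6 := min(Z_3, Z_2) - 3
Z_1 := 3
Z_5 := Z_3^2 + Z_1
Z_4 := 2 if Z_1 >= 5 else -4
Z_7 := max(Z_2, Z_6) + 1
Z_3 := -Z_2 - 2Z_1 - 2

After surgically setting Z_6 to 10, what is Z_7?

Intervening sets Z_6 = 10 and removes its equation (Z_6 := min(Z_3, Z_2) - 3).
Z_2 = Z_1 + 3  [with Z_1=3]  = 6
Z_7 = max(Z_2, Z_6) + 1  [with Z_2=6, Z_6=10]  = 11

11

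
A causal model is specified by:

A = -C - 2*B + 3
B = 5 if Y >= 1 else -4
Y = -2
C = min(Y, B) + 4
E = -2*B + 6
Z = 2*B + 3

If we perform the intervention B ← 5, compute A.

do(B=5) replaces the equation B = 5 if Y >= 1 else -4 with the constant B = 5.
C = min(Y, B) + 4  [with Y=-2, B=5]  = 2
A = -C - 2*B + 3  [with C=2, B=5]  = -9

-9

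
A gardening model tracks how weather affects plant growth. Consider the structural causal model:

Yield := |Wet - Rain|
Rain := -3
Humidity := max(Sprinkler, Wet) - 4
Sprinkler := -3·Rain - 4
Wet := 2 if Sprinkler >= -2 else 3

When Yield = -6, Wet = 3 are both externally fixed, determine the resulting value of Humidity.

1

Under do(Yield = -6, Wet = 3), each intervened variable's structural equation is replaced by its fixed value.
Sprinkler = -3·Rain - 4  [with Rain=-3]  = 5
Humidity = max(Sprinkler, Wet) - 4  [with Sprinkler=5, Wet=3]  = 1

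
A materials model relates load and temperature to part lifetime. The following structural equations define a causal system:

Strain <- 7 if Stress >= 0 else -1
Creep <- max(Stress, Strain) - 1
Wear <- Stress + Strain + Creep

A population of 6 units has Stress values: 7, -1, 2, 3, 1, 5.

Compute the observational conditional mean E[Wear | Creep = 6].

16.6

E[Wear|Creep=6] averages over only the 5 units with Creep=6 (Stress = 7, 2, 3, 1, 5): Wear = 20, 15, 16, 14, 18, mean 16.6.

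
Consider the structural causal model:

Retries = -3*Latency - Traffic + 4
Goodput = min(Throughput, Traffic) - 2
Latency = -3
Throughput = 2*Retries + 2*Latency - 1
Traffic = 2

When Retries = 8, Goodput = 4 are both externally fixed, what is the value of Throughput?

The joint intervention fixes Retries = 8, Goodput = 4, removing each variable's own equation.
Throughput = 2*Retries + 2*Latency - 1  [with Retries=8, Latency=-3]  = 9

9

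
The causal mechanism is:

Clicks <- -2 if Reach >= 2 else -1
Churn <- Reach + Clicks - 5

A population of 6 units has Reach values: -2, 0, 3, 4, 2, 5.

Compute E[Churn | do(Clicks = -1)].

-4

The intervention sets Clicks=-1 in all 6 units regardless of Reach. Recomputing Churn per unit gives -8, -6, -3, -2, -4, -1; average -4.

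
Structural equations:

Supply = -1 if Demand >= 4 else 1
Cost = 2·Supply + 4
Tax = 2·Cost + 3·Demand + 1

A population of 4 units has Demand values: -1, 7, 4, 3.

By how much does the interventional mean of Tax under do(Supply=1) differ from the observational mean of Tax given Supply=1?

6.75

Every unit gets Supply=1 under the intervention. Tax values become 10, 34, 25, 22; E[Tax|do(Supply=1)] = 22.75.
Conditioning on Supply=1 selects the 2 unit(s) with Demand ∈ {-1, 3}. Their Tax values: 10, 22. Mean = 16.
Difference = 22.75 − 16 = 6.75.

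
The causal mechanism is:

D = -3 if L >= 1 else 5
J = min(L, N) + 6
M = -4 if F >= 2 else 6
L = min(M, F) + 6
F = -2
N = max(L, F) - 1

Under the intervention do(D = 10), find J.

9

Under do(D=10), the mechanism D = -3 if L >= 1 else 5 is discarded; D is fixed at 10.
Since J is not a descendant of the intervened variable, it is unaffected.
M = -4 if F >= 2 else 6  [with F=-2]  = 6
L = min(M, F) + 6  [with M=6, F=-2]  = 4
N = max(L, F) - 1  [with L=4, F=-2]  = 3
J = min(L, N) + 6  [with L=4, N=3]  = 9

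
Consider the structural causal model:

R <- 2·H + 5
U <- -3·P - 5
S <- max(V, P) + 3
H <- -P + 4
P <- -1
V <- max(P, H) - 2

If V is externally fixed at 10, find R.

15

do(V=10) replaces the equation V <- max(P, H) - 2 with the constant V = 10.
R is not downstream of the intervention, so its value is determined by the original equations.
H = -P + 4  [with P=-1]  = 5
R = 2·H + 5  [with H=5]  = 15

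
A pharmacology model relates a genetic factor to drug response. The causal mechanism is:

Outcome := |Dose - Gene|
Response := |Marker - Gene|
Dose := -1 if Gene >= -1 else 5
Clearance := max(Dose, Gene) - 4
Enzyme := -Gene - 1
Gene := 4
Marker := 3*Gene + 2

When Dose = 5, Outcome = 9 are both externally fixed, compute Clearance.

Under do(Dose = 5, Outcome = 9), each intervened variable's structural equation is replaced by its fixed value.
Clearance = max(Dose, Gene) - 4  [with Dose=5, Gene=4]  = 1

1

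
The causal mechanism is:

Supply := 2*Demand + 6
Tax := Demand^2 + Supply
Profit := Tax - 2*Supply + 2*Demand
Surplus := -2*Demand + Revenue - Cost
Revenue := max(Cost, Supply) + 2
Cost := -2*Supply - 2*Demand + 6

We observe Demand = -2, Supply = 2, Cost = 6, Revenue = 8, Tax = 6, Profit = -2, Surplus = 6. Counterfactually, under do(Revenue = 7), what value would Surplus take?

The intervention breaks the incoming arrows to Revenue: Revenue := max(Cost, Supply) + 2 no longer applies, and Revenue = 7.
Supply = 2*Demand + 6  [with Demand=-2]  = 2
Cost = -2*Supply - 2*Demand + 6  [with Supply=2, Demand=-2]  = 6
Surplus = -2*Demand + Revenue - Cost  [with Demand=-2, Revenue=7, Cost=6]  = 5

5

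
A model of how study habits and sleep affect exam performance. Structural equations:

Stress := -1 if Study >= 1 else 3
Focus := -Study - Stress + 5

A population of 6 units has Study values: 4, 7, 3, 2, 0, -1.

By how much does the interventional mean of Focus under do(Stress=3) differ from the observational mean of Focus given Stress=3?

-3

The intervention sets Stress=3 in all 6 units regardless of Study. Recomputing Focus per unit gives -2, -5, -1, 0, 2, 3; average -0.5.
E[Focus|Stress=3] averages over only the 2 units with Stress=3 (Study = 0, -1): Focus = 2, 3, mean 2.5.
Difference = -0.5 − 2.5 = -3.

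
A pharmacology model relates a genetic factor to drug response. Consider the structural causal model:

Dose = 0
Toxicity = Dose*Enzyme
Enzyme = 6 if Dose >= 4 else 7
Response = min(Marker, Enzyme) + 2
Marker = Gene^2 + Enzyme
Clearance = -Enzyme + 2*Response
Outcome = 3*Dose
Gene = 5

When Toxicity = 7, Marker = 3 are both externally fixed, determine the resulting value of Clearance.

Under do(Toxicity = 7, Marker = 3), each intervened variable's structural equation is replaced by its fixed value.
Enzyme = 6 if Dose >= 4 else 7  [with Dose=0]  = 7
Response = min(Marker, Enzyme) + 2  [with Marker=3, Enzyme=7]  = 5
Clearance = -Enzyme + 2*Response  [with Enzyme=7, Response=5]  = 3

3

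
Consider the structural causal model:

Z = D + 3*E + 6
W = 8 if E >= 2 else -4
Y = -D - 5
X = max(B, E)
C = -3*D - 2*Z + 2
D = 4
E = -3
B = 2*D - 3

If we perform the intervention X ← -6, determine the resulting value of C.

-12

The intervention breaks the incoming arrows to X: X = max(B, E) no longer applies, and X = -6.
C is not downstream of the intervention, so its value is determined by the original equations.
Z = D + 3*E + 6  [with D=4, E=-3]  = 1
C = -3*D - 2*Z + 2  [with D=4, Z=1]  = -12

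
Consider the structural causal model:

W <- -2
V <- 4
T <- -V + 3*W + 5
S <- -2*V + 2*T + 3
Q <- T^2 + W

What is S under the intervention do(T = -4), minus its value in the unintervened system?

2

The intervention breaks the incoming arrows to T: T <- -V + 3*W + 5 no longer applies, and T = -4.
S = -2*V + 2*T + 3  [with V=4, T=-4]  = -13
Without intervention: T = -V + 3*W + 5  [with V=4, W=-2]  = -5; S = -2*V + 2*T + 3  [with V=4, T=-5]  = -15.
Change = -13 − (-15) = 2.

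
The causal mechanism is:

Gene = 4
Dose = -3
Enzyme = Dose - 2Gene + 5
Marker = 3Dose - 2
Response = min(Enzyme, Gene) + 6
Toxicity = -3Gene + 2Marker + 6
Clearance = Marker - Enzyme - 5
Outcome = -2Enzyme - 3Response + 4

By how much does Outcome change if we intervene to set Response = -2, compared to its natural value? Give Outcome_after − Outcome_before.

6

do(Response=-2) replaces the equation Response = min(Enzyme, Gene) + 6 with the constant Response = -2.
Enzyme = Dose - 2Gene + 5  [with Dose=-3, Gene=4]  = -6
Outcome = -2Enzyme - 3Response + 4  [with Enzyme=-6, Response=-2]  = 22
Without intervention: Enzyme = Dose - 2Gene + 5  [with Dose=-3, Gene=4]  = -6; Response = min(Enzyme, Gene) + 6  [with Enzyme=-6, Gene=4]  = 0; Outcome = -2Enzyme - 3Response + 4  [with Enzyme=-6, Response=0]  = 16.
Change = 22 − 16 = 6.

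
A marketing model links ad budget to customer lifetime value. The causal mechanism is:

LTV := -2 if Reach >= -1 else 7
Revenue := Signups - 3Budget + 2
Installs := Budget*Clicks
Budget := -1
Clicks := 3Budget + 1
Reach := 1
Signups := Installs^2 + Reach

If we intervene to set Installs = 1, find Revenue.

7

Under do(Installs=1), the mechanism Installs := Budget*Clicks is discarded; Installs is fixed at 1.
Signups = Installs^2 + Reach  [with Installs=1, Reach=1]  = 2
Revenue = Signups - 3Budget + 2  [with Signups=2, Budget=-1]  = 7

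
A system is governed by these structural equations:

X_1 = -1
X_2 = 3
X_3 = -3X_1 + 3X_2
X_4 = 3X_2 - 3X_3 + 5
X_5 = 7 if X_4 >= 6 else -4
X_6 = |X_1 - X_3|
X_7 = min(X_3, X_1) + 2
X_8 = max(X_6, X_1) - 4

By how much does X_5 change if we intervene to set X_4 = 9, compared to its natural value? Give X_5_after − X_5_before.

Intervening sets X_4 = 9 and removes its equation (X_4 = 3X_2 - 3X_3 + 5).
X_5 = 7 if X_4 >= 6 else -4  [with X_4=9]  = 7
Without intervention: X_3 = -3X_1 + 3X_2  [with X_1=-1, X_2=3]  = 12; X_4 = 3X_2 - 3X_3 + 5  [with X_2=3, X_3=12]  = -22; X_5 = 7 if X_4 >= 6 else -4  [with X_4=-22]  = -4.
Change = 7 − (-4) = 11.

11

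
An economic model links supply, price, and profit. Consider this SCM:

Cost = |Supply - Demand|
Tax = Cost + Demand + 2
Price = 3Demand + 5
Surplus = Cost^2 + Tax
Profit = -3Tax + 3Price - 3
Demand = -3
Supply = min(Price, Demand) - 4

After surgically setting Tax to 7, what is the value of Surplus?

Under do(Tax=7), the mechanism Tax = Cost + Demand + 2 is discarded; Tax is fixed at 7.
Price = 3Demand + 5  [with Demand=-3]  = -4
Supply = min(Price, Demand) - 4  [with Price=-4, Demand=-3]  = -8
Cost = |Supply - Demand|  [with Supply=-8, Demand=-3]  = 5
Surplus = Cost^2 + Tax  [with Cost=5, Tax=7]  = 32

32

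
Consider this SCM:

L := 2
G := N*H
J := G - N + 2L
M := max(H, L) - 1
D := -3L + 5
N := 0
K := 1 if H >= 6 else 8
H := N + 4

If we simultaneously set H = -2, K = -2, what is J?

4

Under do(H = -2, K = -2), each intervened variable's structural equation is replaced by its fixed value.
G = N*H  [with N=0, H=-2]  = 0
J = G - N + 2L  [with G=0, N=0, L=2]  = 4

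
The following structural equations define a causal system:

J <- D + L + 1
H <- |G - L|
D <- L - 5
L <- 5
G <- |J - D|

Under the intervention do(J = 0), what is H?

do(J=0) replaces the equation J <- D + L + 1 with the constant J = 0.
D = L - 5  [with L=5]  = 0
G = |J - D|  [with J=0, D=0]  = 0
H = |G - L|  [with G=0, L=5]  = 5

5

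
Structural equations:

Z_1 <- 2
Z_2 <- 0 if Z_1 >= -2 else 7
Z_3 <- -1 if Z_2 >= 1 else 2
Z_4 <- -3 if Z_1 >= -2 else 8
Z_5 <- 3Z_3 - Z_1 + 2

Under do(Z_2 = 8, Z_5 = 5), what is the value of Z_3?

Under do(Z_2 = 8, Z_5 = 5), each intervened variable's structural equation is replaced by its fixed value.
Z_3 = -1 if Z_2 >= 1 else 2  [with Z_2=8]  = -1

-1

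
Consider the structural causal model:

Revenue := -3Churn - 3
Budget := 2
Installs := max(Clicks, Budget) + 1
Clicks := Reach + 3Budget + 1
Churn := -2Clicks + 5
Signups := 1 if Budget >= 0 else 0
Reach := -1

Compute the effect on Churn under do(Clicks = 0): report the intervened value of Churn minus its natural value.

12

The intervention breaks the incoming arrows to Clicks: Clicks := Reach + 3Budget + 1 no longer applies, and Clicks = 0.
Churn = -2Clicks + 5  [with Clicks=0]  = 5
Without intervention: Clicks = Reach + 3Budget + 1  [with Reach=-1, Budget=2]  = 6; Churn = -2Clicks + 5  [with Clicks=6]  = -7.
Change = 5 − (-7) = 12.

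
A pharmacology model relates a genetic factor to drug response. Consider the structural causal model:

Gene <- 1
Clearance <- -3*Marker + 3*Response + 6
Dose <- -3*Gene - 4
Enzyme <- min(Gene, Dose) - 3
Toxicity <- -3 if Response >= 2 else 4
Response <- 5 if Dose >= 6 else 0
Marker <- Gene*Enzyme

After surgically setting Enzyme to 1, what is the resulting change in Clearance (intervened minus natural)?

-33

The intervention breaks the incoming arrows to Enzyme: Enzyme <- min(Gene, Dose) - 3 no longer applies, and Enzyme = 1.
Dose = -3*Gene - 4  [with Gene=1]  = -7
Marker = Gene*Enzyme  [with Gene=1, Enzyme=1]  = 1
Response = 5 if Dose >= 6 else 0  [with Dose=-7]  = 0
Clearance = -3*Marker + 3*Response + 6  [with Marker=1, Response=0]  = 3
Without intervention: Dose = -3*Gene - 4  [with Gene=1]  = -7; Enzyme = min(Gene, Dose) - 3  [with Gene=1, Dose=-7]  = -10; Marker = Gene*Enzyme  [with Gene=1, Enzyme=-10]  = -10; Response = 5 if Dose >= 6 else 0  [with Dose=-7]  = 0; Clearance = -3*Marker + 3*Response + 6  [with Marker=-10, Response=0]  = 36.
Change = 3 − 36 = -33.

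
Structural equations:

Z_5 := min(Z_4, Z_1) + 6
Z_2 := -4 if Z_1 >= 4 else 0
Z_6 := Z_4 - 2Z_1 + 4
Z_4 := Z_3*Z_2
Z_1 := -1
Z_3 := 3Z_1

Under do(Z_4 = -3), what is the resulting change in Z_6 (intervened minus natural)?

-3

Under do(Z_4=-3), the mechanism Z_4 := Z_3*Z_2 is discarded; Z_4 is fixed at -3.
Z_6 = Z_4 - 2Z_1 + 4  [with Z_4=-3, Z_1=-1]  = 3
Without intervention: Z_2 = -4 if Z_1 >= 4 else 0  [with Z_1=-1]  = 0; Z_3 = 3Z_1  [with Z_1=-1]  = -3; Z_4 = Z_3*Z_2  [with Z_3=-3, Z_2=0]  = 0; Z_6 = Z_4 - 2Z_1 + 4  [with Z_4=0, Z_1=-1]  = 6.
Change = 3 − 6 = -3.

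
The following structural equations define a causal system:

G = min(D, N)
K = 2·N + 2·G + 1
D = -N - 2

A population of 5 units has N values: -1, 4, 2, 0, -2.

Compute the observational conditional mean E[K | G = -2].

E[K|G=-2] averages over only the 2 units with G=-2 (N = 0, -2): K = -3, -7, mean -5.

-5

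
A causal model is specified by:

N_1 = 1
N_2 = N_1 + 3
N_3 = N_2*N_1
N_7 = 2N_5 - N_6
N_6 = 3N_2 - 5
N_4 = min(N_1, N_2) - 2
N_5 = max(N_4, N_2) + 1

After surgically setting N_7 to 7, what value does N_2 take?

Under do(N_7=7), the mechanism N_7 = 2N_5 - N_6 is discarded; N_7 is fixed at 7.
N_2 is not downstream of the intervention, so its value is determined by the original equations.
N_2 = N_1 + 3  [with N_1=1]  = 4

4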